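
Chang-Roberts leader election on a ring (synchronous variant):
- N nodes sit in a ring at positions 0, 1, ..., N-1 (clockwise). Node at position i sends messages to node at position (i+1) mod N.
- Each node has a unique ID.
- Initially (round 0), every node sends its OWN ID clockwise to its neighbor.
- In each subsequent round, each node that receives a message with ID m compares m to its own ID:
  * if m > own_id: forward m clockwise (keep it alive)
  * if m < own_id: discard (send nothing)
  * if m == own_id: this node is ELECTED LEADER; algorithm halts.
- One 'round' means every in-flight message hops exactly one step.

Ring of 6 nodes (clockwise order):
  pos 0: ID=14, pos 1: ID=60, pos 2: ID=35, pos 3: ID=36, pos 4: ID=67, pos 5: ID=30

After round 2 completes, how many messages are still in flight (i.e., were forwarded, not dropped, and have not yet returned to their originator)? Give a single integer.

Round 1: pos1(id60) recv 14: drop; pos2(id35) recv 60: fwd; pos3(id36) recv 35: drop; pos4(id67) recv 36: drop; pos5(id30) recv 67: fwd; pos0(id14) recv 30: fwd
Round 2: pos3(id36) recv 60: fwd; pos0(id14) recv 67: fwd; pos1(id60) recv 30: drop
After round 2: 2 messages still in flight

Answer: 2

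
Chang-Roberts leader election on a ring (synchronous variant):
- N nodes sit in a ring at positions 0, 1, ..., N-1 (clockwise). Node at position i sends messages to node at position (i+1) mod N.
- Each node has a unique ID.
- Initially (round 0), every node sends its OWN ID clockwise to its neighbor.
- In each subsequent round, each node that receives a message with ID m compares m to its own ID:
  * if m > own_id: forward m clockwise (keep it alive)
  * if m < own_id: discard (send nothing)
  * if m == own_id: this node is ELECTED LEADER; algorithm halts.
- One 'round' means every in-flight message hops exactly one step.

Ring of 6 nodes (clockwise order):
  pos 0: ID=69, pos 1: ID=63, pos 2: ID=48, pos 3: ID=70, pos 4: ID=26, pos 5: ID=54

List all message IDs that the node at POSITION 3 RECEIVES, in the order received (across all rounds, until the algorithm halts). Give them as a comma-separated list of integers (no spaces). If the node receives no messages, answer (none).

Answer: 48,63,69,70

Derivation:
Round 1: pos1(id63) recv 69: fwd; pos2(id48) recv 63: fwd; pos3(id70) recv 48: drop; pos4(id26) recv 70: fwd; pos5(id54) recv 26: drop; pos0(id69) recv 54: drop
Round 2: pos2(id48) recv 69: fwd; pos3(id70) recv 63: drop; pos5(id54) recv 70: fwd
Round 3: pos3(id70) recv 69: drop; pos0(id69) recv 70: fwd
Round 4: pos1(id63) recv 70: fwd
Round 5: pos2(id48) recv 70: fwd
Round 6: pos3(id70) recv 70: ELECTED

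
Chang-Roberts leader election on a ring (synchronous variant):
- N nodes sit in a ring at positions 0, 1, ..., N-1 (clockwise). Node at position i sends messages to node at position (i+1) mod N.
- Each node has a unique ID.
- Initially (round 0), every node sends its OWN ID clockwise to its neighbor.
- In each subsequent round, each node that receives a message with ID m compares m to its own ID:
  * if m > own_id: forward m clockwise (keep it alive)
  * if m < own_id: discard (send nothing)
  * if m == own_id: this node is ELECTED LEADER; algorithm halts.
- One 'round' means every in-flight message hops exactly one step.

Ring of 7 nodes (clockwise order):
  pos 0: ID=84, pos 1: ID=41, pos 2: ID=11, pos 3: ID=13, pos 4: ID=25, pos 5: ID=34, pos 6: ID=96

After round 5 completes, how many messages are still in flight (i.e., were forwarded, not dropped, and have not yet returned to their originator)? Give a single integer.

Answer: 2

Derivation:
Round 1: pos1(id41) recv 84: fwd; pos2(id11) recv 41: fwd; pos3(id13) recv 11: drop; pos4(id25) recv 13: drop; pos5(id34) recv 25: drop; pos6(id96) recv 34: drop; pos0(id84) recv 96: fwd
Round 2: pos2(id11) recv 84: fwd; pos3(id13) recv 41: fwd; pos1(id41) recv 96: fwd
Round 3: pos3(id13) recv 84: fwd; pos4(id25) recv 41: fwd; pos2(id11) recv 96: fwd
Round 4: pos4(id25) recv 84: fwd; pos5(id34) recv 41: fwd; pos3(id13) recv 96: fwd
Round 5: pos5(id34) recv 84: fwd; pos6(id96) recv 41: drop; pos4(id25) recv 96: fwd
After round 5: 2 messages still in flight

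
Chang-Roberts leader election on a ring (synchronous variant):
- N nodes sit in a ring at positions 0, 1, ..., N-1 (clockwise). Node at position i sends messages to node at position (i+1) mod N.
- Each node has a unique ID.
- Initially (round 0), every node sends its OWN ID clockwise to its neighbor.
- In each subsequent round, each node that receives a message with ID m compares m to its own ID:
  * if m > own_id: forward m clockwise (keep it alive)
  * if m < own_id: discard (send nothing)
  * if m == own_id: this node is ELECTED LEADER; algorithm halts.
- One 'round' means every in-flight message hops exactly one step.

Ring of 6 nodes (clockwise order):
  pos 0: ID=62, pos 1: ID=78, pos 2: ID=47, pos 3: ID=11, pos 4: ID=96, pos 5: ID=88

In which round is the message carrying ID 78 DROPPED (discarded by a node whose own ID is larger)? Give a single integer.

Round 1: pos1(id78) recv 62: drop; pos2(id47) recv 78: fwd; pos3(id11) recv 47: fwd; pos4(id96) recv 11: drop; pos5(id88) recv 96: fwd; pos0(id62) recv 88: fwd
Round 2: pos3(id11) recv 78: fwd; pos4(id96) recv 47: drop; pos0(id62) recv 96: fwd; pos1(id78) recv 88: fwd
Round 3: pos4(id96) recv 78: drop; pos1(id78) recv 96: fwd; pos2(id47) recv 88: fwd
Round 4: pos2(id47) recv 96: fwd; pos3(id11) recv 88: fwd
Round 5: pos3(id11) recv 96: fwd; pos4(id96) recv 88: drop
Round 6: pos4(id96) recv 96: ELECTED
Message ID 78 originates at pos 1; dropped at pos 4 in round 3

Answer: 3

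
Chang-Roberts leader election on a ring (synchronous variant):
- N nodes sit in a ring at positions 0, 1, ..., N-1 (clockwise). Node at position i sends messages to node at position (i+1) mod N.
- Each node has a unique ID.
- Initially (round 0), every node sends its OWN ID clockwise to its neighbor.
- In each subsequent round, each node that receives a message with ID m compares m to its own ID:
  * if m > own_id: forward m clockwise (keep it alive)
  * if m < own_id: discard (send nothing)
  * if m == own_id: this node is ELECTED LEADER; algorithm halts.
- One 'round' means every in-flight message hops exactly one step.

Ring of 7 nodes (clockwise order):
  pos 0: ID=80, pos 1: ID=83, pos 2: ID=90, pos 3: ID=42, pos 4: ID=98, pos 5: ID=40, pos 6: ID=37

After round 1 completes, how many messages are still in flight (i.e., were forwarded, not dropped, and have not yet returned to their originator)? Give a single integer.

Answer: 3

Derivation:
Round 1: pos1(id83) recv 80: drop; pos2(id90) recv 83: drop; pos3(id42) recv 90: fwd; pos4(id98) recv 42: drop; pos5(id40) recv 98: fwd; pos6(id37) recv 40: fwd; pos0(id80) recv 37: drop
After round 1: 3 messages still in flight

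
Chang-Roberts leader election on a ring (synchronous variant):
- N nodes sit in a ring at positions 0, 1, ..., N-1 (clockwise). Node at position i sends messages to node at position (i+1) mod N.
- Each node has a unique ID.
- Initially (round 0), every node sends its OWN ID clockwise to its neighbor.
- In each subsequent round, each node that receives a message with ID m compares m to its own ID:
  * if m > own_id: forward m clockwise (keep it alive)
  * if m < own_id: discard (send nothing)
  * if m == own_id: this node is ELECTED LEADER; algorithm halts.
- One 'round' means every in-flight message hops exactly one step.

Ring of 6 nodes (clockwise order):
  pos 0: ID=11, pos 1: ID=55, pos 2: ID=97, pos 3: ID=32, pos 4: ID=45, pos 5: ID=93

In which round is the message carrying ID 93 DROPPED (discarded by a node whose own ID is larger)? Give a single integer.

Round 1: pos1(id55) recv 11: drop; pos2(id97) recv 55: drop; pos3(id32) recv 97: fwd; pos4(id45) recv 32: drop; pos5(id93) recv 45: drop; pos0(id11) recv 93: fwd
Round 2: pos4(id45) recv 97: fwd; pos1(id55) recv 93: fwd
Round 3: pos5(id93) recv 97: fwd; pos2(id97) recv 93: drop
Round 4: pos0(id11) recv 97: fwd
Round 5: pos1(id55) recv 97: fwd
Round 6: pos2(id97) recv 97: ELECTED
Message ID 93 originates at pos 5; dropped at pos 2 in round 3

Answer: 3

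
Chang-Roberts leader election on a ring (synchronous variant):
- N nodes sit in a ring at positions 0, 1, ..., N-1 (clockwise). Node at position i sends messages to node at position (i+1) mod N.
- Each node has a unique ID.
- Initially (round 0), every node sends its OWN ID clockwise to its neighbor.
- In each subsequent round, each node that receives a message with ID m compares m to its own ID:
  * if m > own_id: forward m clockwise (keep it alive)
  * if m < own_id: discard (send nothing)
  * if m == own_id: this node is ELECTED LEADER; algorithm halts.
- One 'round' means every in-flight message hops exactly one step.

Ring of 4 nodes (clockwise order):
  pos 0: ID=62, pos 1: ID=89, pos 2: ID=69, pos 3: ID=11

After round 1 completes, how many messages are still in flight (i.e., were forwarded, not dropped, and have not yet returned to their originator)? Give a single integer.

Answer: 2

Derivation:
Round 1: pos1(id89) recv 62: drop; pos2(id69) recv 89: fwd; pos3(id11) recv 69: fwd; pos0(id62) recv 11: drop
After round 1: 2 messages still in flight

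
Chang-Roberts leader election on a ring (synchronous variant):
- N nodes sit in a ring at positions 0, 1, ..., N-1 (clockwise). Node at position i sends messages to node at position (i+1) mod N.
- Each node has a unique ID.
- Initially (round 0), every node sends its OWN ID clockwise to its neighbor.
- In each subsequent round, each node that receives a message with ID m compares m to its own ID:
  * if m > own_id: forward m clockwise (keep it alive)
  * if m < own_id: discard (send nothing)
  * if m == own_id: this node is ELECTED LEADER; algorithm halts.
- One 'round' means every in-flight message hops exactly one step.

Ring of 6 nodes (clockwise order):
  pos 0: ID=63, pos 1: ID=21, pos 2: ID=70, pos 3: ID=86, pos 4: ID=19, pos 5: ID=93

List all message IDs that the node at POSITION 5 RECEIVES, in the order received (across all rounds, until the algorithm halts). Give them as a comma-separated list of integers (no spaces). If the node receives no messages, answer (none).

Round 1: pos1(id21) recv 63: fwd; pos2(id70) recv 21: drop; pos3(id86) recv 70: drop; pos4(id19) recv 86: fwd; pos5(id93) recv 19: drop; pos0(id63) recv 93: fwd
Round 2: pos2(id70) recv 63: drop; pos5(id93) recv 86: drop; pos1(id21) recv 93: fwd
Round 3: pos2(id70) recv 93: fwd
Round 4: pos3(id86) recv 93: fwd
Round 5: pos4(id19) recv 93: fwd
Round 6: pos5(id93) recv 93: ELECTED

Answer: 19,86,93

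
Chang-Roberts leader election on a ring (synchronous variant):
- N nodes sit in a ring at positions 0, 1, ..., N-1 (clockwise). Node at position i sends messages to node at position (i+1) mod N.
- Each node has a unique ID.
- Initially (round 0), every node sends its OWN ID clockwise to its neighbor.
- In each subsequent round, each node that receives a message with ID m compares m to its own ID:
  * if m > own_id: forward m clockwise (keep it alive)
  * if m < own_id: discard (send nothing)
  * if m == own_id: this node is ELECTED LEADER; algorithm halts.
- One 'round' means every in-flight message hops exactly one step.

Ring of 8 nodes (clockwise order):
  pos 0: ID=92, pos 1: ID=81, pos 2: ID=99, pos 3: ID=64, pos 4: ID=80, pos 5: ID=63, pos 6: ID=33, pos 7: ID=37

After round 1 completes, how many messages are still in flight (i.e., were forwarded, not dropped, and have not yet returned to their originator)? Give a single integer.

Answer: 4

Derivation:
Round 1: pos1(id81) recv 92: fwd; pos2(id99) recv 81: drop; pos3(id64) recv 99: fwd; pos4(id80) recv 64: drop; pos5(id63) recv 80: fwd; pos6(id33) recv 63: fwd; pos7(id37) recv 33: drop; pos0(id92) recv 37: drop
After round 1: 4 messages still in flight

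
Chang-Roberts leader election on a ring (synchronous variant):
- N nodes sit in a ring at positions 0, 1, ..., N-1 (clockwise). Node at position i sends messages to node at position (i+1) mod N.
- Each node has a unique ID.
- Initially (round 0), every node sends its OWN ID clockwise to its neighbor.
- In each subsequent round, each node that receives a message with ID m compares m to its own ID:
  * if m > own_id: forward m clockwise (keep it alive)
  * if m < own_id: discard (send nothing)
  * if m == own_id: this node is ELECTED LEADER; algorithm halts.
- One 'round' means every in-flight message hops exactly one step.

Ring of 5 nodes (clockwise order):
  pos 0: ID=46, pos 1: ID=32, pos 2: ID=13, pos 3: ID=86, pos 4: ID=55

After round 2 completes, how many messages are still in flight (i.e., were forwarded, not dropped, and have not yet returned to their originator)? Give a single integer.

Round 1: pos1(id32) recv 46: fwd; pos2(id13) recv 32: fwd; pos3(id86) recv 13: drop; pos4(id55) recv 86: fwd; pos0(id46) recv 55: fwd
Round 2: pos2(id13) recv 46: fwd; pos3(id86) recv 32: drop; pos0(id46) recv 86: fwd; pos1(id32) recv 55: fwd
After round 2: 3 messages still in flight

Answer: 3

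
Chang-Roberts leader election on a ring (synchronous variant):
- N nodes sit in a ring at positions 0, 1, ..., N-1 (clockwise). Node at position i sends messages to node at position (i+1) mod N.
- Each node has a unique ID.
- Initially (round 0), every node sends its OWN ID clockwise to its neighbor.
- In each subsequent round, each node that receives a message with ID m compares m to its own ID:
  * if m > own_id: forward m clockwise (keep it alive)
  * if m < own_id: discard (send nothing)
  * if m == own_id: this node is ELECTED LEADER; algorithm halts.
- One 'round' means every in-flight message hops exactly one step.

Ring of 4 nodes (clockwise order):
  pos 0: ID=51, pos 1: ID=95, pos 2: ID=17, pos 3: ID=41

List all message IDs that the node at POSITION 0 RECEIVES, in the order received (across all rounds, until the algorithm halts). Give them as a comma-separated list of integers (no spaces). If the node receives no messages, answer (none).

Round 1: pos1(id95) recv 51: drop; pos2(id17) recv 95: fwd; pos3(id41) recv 17: drop; pos0(id51) recv 41: drop
Round 2: pos3(id41) recv 95: fwd
Round 3: pos0(id51) recv 95: fwd
Round 4: pos1(id95) recv 95: ELECTED

Answer: 41,95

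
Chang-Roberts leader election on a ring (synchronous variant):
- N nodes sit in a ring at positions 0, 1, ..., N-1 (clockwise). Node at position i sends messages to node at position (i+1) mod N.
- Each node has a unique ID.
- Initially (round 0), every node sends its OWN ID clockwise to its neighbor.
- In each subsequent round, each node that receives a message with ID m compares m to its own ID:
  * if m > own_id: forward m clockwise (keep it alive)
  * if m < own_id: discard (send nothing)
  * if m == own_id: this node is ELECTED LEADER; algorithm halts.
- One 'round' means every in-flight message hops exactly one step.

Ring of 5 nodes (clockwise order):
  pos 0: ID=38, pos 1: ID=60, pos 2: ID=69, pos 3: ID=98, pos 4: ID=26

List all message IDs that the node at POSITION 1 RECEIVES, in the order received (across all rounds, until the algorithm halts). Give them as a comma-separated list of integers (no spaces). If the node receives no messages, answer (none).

Round 1: pos1(id60) recv 38: drop; pos2(id69) recv 60: drop; pos3(id98) recv 69: drop; pos4(id26) recv 98: fwd; pos0(id38) recv 26: drop
Round 2: pos0(id38) recv 98: fwd
Round 3: pos1(id60) recv 98: fwd
Round 4: pos2(id69) recv 98: fwd
Round 5: pos3(id98) recv 98: ELECTED

Answer: 38,98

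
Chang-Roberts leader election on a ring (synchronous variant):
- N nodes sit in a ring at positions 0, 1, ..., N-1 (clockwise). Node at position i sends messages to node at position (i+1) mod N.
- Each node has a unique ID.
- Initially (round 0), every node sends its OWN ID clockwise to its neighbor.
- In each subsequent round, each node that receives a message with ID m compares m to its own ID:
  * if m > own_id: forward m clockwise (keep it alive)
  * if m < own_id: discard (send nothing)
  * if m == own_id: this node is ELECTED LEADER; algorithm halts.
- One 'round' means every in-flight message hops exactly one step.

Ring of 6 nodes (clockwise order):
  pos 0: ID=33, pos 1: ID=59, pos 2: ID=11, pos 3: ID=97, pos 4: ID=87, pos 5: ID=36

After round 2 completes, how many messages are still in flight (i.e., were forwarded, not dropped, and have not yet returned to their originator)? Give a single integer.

Round 1: pos1(id59) recv 33: drop; pos2(id11) recv 59: fwd; pos3(id97) recv 11: drop; pos4(id87) recv 97: fwd; pos5(id36) recv 87: fwd; pos0(id33) recv 36: fwd
Round 2: pos3(id97) recv 59: drop; pos5(id36) recv 97: fwd; pos0(id33) recv 87: fwd; pos1(id59) recv 36: drop
After round 2: 2 messages still in flight

Answer: 2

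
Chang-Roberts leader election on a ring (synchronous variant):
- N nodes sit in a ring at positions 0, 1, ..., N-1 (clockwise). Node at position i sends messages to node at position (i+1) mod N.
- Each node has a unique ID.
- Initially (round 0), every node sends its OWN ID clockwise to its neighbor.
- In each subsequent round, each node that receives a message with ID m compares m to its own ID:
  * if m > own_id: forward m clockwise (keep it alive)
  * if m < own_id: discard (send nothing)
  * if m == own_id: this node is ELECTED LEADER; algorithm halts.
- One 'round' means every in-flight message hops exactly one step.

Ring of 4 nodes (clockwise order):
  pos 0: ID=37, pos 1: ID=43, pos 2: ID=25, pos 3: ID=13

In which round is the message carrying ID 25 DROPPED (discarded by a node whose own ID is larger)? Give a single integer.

Answer: 2

Derivation:
Round 1: pos1(id43) recv 37: drop; pos2(id25) recv 43: fwd; pos3(id13) recv 25: fwd; pos0(id37) recv 13: drop
Round 2: pos3(id13) recv 43: fwd; pos0(id37) recv 25: drop
Round 3: pos0(id37) recv 43: fwd
Round 4: pos1(id43) recv 43: ELECTED
Message ID 25 originates at pos 2; dropped at pos 0 in round 2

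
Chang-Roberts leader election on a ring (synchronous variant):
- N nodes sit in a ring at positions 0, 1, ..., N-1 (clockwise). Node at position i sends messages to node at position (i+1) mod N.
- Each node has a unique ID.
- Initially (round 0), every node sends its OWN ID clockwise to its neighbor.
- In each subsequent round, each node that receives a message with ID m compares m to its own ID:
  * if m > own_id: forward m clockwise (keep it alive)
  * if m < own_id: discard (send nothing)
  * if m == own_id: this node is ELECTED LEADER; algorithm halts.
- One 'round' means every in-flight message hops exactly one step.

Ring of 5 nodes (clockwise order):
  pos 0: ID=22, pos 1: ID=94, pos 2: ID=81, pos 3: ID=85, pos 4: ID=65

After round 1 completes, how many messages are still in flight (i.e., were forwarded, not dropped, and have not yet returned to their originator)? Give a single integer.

Answer: 3

Derivation:
Round 1: pos1(id94) recv 22: drop; pos2(id81) recv 94: fwd; pos3(id85) recv 81: drop; pos4(id65) recv 85: fwd; pos0(id22) recv 65: fwd
After round 1: 3 messages still in flight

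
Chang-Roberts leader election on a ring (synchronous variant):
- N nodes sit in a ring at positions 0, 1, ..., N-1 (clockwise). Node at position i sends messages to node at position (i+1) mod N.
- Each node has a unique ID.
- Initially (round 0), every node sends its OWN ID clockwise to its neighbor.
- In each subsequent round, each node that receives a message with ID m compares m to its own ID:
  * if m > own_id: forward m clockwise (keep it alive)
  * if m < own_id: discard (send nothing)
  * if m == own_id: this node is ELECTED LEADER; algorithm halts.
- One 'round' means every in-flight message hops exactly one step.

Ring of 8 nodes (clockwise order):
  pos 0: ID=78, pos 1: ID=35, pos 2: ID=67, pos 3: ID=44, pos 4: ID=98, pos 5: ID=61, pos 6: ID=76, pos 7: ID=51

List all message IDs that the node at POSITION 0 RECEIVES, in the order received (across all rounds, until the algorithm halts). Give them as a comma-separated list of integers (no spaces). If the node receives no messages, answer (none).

Answer: 51,76,98

Derivation:
Round 1: pos1(id35) recv 78: fwd; pos2(id67) recv 35: drop; pos3(id44) recv 67: fwd; pos4(id98) recv 44: drop; pos5(id61) recv 98: fwd; pos6(id76) recv 61: drop; pos7(id51) recv 76: fwd; pos0(id78) recv 51: drop
Round 2: pos2(id67) recv 78: fwd; pos4(id98) recv 67: drop; pos6(id76) recv 98: fwd; pos0(id78) recv 76: drop
Round 3: pos3(id44) recv 78: fwd; pos7(id51) recv 98: fwd
Round 4: pos4(id98) recv 78: drop; pos0(id78) recv 98: fwd
Round 5: pos1(id35) recv 98: fwd
Round 6: pos2(id67) recv 98: fwd
Round 7: pos3(id44) recv 98: fwd
Round 8: pos4(id98) recv 98: ELECTED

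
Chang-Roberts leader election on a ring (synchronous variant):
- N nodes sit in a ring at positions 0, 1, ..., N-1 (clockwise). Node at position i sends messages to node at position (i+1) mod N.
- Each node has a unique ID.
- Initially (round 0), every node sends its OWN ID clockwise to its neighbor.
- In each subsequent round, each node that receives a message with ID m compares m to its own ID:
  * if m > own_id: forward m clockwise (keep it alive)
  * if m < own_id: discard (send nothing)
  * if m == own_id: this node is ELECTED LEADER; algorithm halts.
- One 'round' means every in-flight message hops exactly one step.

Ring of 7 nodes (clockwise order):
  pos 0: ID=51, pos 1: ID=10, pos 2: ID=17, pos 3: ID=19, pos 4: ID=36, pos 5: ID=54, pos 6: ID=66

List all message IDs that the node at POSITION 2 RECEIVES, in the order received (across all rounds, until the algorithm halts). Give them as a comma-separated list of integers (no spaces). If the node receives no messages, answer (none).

Answer: 10,51,66

Derivation:
Round 1: pos1(id10) recv 51: fwd; pos2(id17) recv 10: drop; pos3(id19) recv 17: drop; pos4(id36) recv 19: drop; pos5(id54) recv 36: drop; pos6(id66) recv 54: drop; pos0(id51) recv 66: fwd
Round 2: pos2(id17) recv 51: fwd; pos1(id10) recv 66: fwd
Round 3: pos3(id19) recv 51: fwd; pos2(id17) recv 66: fwd
Round 4: pos4(id36) recv 51: fwd; pos3(id19) recv 66: fwd
Round 5: pos5(id54) recv 51: drop; pos4(id36) recv 66: fwd
Round 6: pos5(id54) recv 66: fwd
Round 7: pos6(id66) recv 66: ELECTED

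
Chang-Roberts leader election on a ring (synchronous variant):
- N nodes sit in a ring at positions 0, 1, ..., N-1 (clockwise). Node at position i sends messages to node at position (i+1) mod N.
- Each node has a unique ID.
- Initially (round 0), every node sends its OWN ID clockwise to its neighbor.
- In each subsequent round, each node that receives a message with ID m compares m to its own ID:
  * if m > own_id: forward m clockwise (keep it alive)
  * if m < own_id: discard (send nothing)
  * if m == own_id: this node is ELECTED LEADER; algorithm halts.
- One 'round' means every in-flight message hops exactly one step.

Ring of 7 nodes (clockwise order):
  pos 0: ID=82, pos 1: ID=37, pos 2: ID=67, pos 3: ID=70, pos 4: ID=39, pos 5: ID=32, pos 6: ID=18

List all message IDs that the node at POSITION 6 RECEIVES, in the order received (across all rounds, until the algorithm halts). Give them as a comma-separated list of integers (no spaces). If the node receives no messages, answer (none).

Answer: 32,39,70,82

Derivation:
Round 1: pos1(id37) recv 82: fwd; pos2(id67) recv 37: drop; pos3(id70) recv 67: drop; pos4(id39) recv 70: fwd; pos5(id32) recv 39: fwd; pos6(id18) recv 32: fwd; pos0(id82) recv 18: drop
Round 2: pos2(id67) recv 82: fwd; pos5(id32) recv 70: fwd; pos6(id18) recv 39: fwd; pos0(id82) recv 32: drop
Round 3: pos3(id70) recv 82: fwd; pos6(id18) recv 70: fwd; pos0(id82) recv 39: drop
Round 4: pos4(id39) recv 82: fwd; pos0(id82) recv 70: drop
Round 5: pos5(id32) recv 82: fwd
Round 6: pos6(id18) recv 82: fwd
Round 7: pos0(id82) recv 82: ELECTED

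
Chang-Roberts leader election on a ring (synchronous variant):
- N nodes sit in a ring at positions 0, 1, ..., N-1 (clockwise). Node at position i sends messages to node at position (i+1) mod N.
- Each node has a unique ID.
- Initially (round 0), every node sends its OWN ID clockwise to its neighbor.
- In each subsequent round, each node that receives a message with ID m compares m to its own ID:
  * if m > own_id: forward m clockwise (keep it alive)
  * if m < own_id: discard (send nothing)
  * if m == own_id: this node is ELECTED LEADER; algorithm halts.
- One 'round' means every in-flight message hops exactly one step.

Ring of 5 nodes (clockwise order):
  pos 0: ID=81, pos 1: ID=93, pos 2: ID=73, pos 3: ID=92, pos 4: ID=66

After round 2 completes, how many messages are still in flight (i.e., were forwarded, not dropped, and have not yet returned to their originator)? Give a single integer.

Answer: 2

Derivation:
Round 1: pos1(id93) recv 81: drop; pos2(id73) recv 93: fwd; pos3(id92) recv 73: drop; pos4(id66) recv 92: fwd; pos0(id81) recv 66: drop
Round 2: pos3(id92) recv 93: fwd; pos0(id81) recv 92: fwd
After round 2: 2 messages still in flight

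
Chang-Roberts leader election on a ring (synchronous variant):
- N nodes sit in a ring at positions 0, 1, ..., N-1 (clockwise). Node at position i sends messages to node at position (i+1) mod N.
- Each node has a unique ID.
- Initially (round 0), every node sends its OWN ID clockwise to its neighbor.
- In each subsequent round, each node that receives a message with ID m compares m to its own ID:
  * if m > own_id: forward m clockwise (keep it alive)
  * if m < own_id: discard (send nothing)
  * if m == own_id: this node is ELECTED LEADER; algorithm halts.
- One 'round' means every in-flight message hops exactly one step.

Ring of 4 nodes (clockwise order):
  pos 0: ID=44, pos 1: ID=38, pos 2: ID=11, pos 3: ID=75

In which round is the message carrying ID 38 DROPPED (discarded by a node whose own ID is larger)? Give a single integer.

Answer: 2

Derivation:
Round 1: pos1(id38) recv 44: fwd; pos2(id11) recv 38: fwd; pos3(id75) recv 11: drop; pos0(id44) recv 75: fwd
Round 2: pos2(id11) recv 44: fwd; pos3(id75) recv 38: drop; pos1(id38) recv 75: fwd
Round 3: pos3(id75) recv 44: drop; pos2(id11) recv 75: fwd
Round 4: pos3(id75) recv 75: ELECTED
Message ID 38 originates at pos 1; dropped at pos 3 in round 2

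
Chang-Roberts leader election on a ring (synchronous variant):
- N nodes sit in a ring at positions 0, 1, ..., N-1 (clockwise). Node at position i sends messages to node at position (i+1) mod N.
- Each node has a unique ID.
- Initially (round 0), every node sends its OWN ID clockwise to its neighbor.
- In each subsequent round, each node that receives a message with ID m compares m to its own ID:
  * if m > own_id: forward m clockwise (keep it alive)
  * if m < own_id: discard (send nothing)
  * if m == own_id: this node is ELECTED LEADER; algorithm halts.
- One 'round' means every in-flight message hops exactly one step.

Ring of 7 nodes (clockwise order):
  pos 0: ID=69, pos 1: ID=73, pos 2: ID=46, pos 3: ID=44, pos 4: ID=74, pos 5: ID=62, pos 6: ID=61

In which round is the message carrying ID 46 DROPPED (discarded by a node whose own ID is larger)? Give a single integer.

Round 1: pos1(id73) recv 69: drop; pos2(id46) recv 73: fwd; pos3(id44) recv 46: fwd; pos4(id74) recv 44: drop; pos5(id62) recv 74: fwd; pos6(id61) recv 62: fwd; pos0(id69) recv 61: drop
Round 2: pos3(id44) recv 73: fwd; pos4(id74) recv 46: drop; pos6(id61) recv 74: fwd; pos0(id69) recv 62: drop
Round 3: pos4(id74) recv 73: drop; pos0(id69) recv 74: fwd
Round 4: pos1(id73) recv 74: fwd
Round 5: pos2(id46) recv 74: fwd
Round 6: pos3(id44) recv 74: fwd
Round 7: pos4(id74) recv 74: ELECTED
Message ID 46 originates at pos 2; dropped at pos 4 in round 2

Answer: 2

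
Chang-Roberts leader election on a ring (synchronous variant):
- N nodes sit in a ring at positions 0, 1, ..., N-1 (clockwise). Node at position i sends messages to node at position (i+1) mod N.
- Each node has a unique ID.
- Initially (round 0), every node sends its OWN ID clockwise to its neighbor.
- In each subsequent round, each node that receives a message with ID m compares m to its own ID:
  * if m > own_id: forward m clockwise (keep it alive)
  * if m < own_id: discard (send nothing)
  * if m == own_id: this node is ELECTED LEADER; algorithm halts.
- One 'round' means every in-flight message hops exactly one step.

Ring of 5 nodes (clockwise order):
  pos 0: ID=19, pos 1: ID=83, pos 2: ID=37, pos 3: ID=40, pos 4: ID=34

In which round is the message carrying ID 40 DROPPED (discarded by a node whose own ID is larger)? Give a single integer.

Round 1: pos1(id83) recv 19: drop; pos2(id37) recv 83: fwd; pos3(id40) recv 37: drop; pos4(id34) recv 40: fwd; pos0(id19) recv 34: fwd
Round 2: pos3(id40) recv 83: fwd; pos0(id19) recv 40: fwd; pos1(id83) recv 34: drop
Round 3: pos4(id34) recv 83: fwd; pos1(id83) recv 40: drop
Round 4: pos0(id19) recv 83: fwd
Round 5: pos1(id83) recv 83: ELECTED
Message ID 40 originates at pos 3; dropped at pos 1 in round 3

Answer: 3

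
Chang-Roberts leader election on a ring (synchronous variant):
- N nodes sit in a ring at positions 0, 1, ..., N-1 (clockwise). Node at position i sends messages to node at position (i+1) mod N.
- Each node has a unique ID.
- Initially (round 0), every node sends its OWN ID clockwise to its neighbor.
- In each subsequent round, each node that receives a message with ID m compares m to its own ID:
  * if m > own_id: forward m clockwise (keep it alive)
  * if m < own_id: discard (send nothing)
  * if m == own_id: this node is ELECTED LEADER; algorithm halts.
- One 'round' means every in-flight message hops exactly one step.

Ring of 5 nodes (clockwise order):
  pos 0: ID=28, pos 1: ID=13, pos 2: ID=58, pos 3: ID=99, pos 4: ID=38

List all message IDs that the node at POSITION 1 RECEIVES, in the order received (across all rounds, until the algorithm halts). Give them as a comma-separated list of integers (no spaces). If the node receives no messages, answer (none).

Round 1: pos1(id13) recv 28: fwd; pos2(id58) recv 13: drop; pos3(id99) recv 58: drop; pos4(id38) recv 99: fwd; pos0(id28) recv 38: fwd
Round 2: pos2(id58) recv 28: drop; pos0(id28) recv 99: fwd; pos1(id13) recv 38: fwd
Round 3: pos1(id13) recv 99: fwd; pos2(id58) recv 38: drop
Round 4: pos2(id58) recv 99: fwd
Round 5: pos3(id99) recv 99: ELECTED

Answer: 28,38,99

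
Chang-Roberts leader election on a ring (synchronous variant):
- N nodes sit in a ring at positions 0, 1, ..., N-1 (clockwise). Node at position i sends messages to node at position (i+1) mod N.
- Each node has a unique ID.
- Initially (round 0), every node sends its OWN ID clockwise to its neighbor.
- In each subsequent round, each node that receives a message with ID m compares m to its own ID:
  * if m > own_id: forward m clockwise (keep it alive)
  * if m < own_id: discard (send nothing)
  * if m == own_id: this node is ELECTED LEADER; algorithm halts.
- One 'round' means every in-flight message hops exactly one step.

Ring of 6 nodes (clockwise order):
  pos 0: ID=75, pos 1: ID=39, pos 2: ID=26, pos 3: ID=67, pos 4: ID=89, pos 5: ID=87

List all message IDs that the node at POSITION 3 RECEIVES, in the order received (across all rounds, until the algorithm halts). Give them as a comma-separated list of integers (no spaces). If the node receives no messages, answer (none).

Answer: 26,39,75,87,89

Derivation:
Round 1: pos1(id39) recv 75: fwd; pos2(id26) recv 39: fwd; pos3(id67) recv 26: drop; pos4(id89) recv 67: drop; pos5(id87) recv 89: fwd; pos0(id75) recv 87: fwd
Round 2: pos2(id26) recv 75: fwd; pos3(id67) recv 39: drop; pos0(id75) recv 89: fwd; pos1(id39) recv 87: fwd
Round 3: pos3(id67) recv 75: fwd; pos1(id39) recv 89: fwd; pos2(id26) recv 87: fwd
Round 4: pos4(id89) recv 75: drop; pos2(id26) recv 89: fwd; pos3(id67) recv 87: fwd
Round 5: pos3(id67) recv 89: fwd; pos4(id89) recv 87: drop
Round 6: pos4(id89) recv 89: ELECTED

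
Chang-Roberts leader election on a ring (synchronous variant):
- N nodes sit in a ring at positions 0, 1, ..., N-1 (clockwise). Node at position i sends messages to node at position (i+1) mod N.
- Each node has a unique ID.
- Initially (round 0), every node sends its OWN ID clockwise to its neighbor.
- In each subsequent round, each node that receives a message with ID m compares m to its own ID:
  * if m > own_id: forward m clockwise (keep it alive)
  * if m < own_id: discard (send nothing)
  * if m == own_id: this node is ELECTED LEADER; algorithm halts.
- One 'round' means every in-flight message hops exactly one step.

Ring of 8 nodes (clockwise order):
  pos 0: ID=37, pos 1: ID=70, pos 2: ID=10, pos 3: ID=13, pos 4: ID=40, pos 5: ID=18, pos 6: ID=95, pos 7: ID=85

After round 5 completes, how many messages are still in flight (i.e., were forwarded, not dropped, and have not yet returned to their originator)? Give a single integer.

Round 1: pos1(id70) recv 37: drop; pos2(id10) recv 70: fwd; pos3(id13) recv 10: drop; pos4(id40) recv 13: drop; pos5(id18) recv 40: fwd; pos6(id95) recv 18: drop; pos7(id85) recv 95: fwd; pos0(id37) recv 85: fwd
Round 2: pos3(id13) recv 70: fwd; pos6(id95) recv 40: drop; pos0(id37) recv 95: fwd; pos1(id70) recv 85: fwd
Round 3: pos4(id40) recv 70: fwd; pos1(id70) recv 95: fwd; pos2(id10) recv 85: fwd
Round 4: pos5(id18) recv 70: fwd; pos2(id10) recv 95: fwd; pos3(id13) recv 85: fwd
Round 5: pos6(id95) recv 70: drop; pos3(id13) recv 95: fwd; pos4(id40) recv 85: fwd
After round 5: 2 messages still in flight

Answer: 2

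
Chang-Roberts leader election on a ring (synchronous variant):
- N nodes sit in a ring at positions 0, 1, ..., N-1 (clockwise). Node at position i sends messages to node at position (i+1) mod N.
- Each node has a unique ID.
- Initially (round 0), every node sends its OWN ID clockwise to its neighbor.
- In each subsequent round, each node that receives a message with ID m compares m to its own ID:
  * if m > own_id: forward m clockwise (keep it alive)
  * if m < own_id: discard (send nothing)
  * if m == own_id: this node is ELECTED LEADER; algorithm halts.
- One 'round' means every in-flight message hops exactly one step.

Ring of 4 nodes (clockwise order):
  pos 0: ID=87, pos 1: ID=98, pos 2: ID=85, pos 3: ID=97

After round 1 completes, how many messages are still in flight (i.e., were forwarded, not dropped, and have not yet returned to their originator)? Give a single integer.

Answer: 2

Derivation:
Round 1: pos1(id98) recv 87: drop; pos2(id85) recv 98: fwd; pos3(id97) recv 85: drop; pos0(id87) recv 97: fwd
After round 1: 2 messages still in flight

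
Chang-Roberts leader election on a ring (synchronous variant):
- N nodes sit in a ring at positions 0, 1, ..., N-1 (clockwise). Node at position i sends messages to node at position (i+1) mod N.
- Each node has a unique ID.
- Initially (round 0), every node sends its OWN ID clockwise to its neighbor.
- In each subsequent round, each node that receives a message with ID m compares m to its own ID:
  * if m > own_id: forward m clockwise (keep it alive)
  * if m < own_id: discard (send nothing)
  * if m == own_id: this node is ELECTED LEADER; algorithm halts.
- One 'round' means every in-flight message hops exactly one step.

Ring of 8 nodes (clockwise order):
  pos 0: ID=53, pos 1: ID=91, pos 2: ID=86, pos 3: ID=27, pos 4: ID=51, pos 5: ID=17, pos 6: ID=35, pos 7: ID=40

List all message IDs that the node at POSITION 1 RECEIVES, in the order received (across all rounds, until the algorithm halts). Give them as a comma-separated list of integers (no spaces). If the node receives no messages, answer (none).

Round 1: pos1(id91) recv 53: drop; pos2(id86) recv 91: fwd; pos3(id27) recv 86: fwd; pos4(id51) recv 27: drop; pos5(id17) recv 51: fwd; pos6(id35) recv 17: drop; pos7(id40) recv 35: drop; pos0(id53) recv 40: drop
Round 2: pos3(id27) recv 91: fwd; pos4(id51) recv 86: fwd; pos6(id35) recv 51: fwd
Round 3: pos4(id51) recv 91: fwd; pos5(id17) recv 86: fwd; pos7(id40) recv 51: fwd
Round 4: pos5(id17) recv 91: fwd; pos6(id35) recv 86: fwd; pos0(id53) recv 51: drop
Round 5: pos6(id35) recv 91: fwd; pos7(id40) recv 86: fwd
Round 6: pos7(id40) recv 91: fwd; pos0(id53) recv 86: fwd
Round 7: pos0(id53) recv 91: fwd; pos1(id91) recv 86: drop
Round 8: pos1(id91) recv 91: ELECTED

Answer: 53,86,91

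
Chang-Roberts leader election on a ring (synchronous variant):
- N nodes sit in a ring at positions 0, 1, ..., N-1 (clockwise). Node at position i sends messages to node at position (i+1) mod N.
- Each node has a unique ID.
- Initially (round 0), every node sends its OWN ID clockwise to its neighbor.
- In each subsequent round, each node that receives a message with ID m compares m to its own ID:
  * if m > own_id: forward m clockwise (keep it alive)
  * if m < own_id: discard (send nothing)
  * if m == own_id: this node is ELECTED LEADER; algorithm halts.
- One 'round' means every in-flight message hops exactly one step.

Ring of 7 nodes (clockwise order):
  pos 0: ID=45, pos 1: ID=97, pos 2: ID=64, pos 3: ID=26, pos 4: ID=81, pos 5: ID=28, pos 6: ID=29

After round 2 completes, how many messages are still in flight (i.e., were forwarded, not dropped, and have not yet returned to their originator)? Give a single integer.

Answer: 2

Derivation:
Round 1: pos1(id97) recv 45: drop; pos2(id64) recv 97: fwd; pos3(id26) recv 64: fwd; pos4(id81) recv 26: drop; pos5(id28) recv 81: fwd; pos6(id29) recv 28: drop; pos0(id45) recv 29: drop
Round 2: pos3(id26) recv 97: fwd; pos4(id81) recv 64: drop; pos6(id29) recv 81: fwd
After round 2: 2 messages still in flight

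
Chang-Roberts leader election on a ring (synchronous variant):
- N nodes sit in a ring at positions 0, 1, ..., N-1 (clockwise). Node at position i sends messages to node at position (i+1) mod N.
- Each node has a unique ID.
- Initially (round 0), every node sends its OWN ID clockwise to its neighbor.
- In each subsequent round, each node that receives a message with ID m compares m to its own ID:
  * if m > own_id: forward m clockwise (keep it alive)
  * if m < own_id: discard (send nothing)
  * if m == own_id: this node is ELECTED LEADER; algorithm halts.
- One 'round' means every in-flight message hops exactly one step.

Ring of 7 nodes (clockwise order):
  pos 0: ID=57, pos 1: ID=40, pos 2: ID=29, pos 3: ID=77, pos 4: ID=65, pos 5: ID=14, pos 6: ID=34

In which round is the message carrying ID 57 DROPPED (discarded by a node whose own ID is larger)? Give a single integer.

Round 1: pos1(id40) recv 57: fwd; pos2(id29) recv 40: fwd; pos3(id77) recv 29: drop; pos4(id65) recv 77: fwd; pos5(id14) recv 65: fwd; pos6(id34) recv 14: drop; pos0(id57) recv 34: drop
Round 2: pos2(id29) recv 57: fwd; pos3(id77) recv 40: drop; pos5(id14) recv 77: fwd; pos6(id34) recv 65: fwd
Round 3: pos3(id77) recv 57: drop; pos6(id34) recv 77: fwd; pos0(id57) recv 65: fwd
Round 4: pos0(id57) recv 77: fwd; pos1(id40) recv 65: fwd
Round 5: pos1(id40) recv 77: fwd; pos2(id29) recv 65: fwd
Round 6: pos2(id29) recv 77: fwd; pos3(id77) recv 65: drop
Round 7: pos3(id77) recv 77: ELECTED
Message ID 57 originates at pos 0; dropped at pos 3 in round 3

Answer: 3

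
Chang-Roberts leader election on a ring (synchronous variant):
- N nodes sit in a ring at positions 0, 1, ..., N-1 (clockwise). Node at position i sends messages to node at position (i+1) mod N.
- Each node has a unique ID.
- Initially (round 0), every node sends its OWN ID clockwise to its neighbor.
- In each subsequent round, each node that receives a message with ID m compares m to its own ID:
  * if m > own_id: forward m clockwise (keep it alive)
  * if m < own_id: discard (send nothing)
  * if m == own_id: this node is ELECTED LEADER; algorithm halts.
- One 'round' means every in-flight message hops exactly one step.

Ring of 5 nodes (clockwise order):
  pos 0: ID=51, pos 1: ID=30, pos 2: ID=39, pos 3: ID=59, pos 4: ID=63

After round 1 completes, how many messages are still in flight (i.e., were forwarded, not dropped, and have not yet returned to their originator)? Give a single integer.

Round 1: pos1(id30) recv 51: fwd; pos2(id39) recv 30: drop; pos3(id59) recv 39: drop; pos4(id63) recv 59: drop; pos0(id51) recv 63: fwd
After round 1: 2 messages still in flight

Answer: 2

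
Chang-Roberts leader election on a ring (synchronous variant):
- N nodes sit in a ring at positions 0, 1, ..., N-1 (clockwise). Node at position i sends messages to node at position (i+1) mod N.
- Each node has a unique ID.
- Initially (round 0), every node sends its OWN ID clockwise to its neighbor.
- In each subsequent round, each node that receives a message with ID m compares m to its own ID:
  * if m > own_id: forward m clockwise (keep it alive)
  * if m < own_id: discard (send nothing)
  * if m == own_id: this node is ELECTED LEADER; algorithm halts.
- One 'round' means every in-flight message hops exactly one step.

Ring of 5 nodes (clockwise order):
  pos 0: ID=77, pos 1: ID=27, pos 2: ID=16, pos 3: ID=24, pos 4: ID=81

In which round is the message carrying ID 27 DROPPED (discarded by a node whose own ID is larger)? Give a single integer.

Answer: 3

Derivation:
Round 1: pos1(id27) recv 77: fwd; pos2(id16) recv 27: fwd; pos3(id24) recv 16: drop; pos4(id81) recv 24: drop; pos0(id77) recv 81: fwd
Round 2: pos2(id16) recv 77: fwd; pos3(id24) recv 27: fwd; pos1(id27) recv 81: fwd
Round 3: pos3(id24) recv 77: fwd; pos4(id81) recv 27: drop; pos2(id16) recv 81: fwd
Round 4: pos4(id81) recv 77: drop; pos3(id24) recv 81: fwd
Round 5: pos4(id81) recv 81: ELECTED
Message ID 27 originates at pos 1; dropped at pos 4 in round 3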